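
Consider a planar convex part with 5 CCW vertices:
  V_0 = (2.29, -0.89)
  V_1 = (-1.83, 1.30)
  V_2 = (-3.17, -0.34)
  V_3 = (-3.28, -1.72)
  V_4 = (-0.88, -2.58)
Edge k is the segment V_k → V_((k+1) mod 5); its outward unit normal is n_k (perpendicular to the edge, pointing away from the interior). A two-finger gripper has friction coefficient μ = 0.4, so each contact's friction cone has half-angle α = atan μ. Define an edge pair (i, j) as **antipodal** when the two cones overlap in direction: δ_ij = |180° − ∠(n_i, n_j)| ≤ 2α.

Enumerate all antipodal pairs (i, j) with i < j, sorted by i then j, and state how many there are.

count = 2; pairs: (0,3), (1,4)

α = atan 0.4 = 21.80°;  2α = 43.60°
n_0 = (+0.4694, +0.8830)
n_1 = (-0.7744, +0.6327)
n_2 = (-0.9968, +0.0795)
n_3 = (-0.3373, -0.9414)
n_4 = (+0.4704, -0.8824)
  (0,1): δ = 101.26°  ·
  (0,2): δ = 66.56°  ·
  (0,3): δ = 8.28°  ✓
  (0,4): δ = 56.06°  ·
  (1,2): δ = 145.31°  ·
  (1,3): δ = 70.46°  ·
  (1,4): δ = 22.69°  ✓
  (2,3): δ = 105.16°  ·
  (2,4): δ = 57.38°  ·
  (3,4): δ = 132.22°  ·
antipodal pairs: 2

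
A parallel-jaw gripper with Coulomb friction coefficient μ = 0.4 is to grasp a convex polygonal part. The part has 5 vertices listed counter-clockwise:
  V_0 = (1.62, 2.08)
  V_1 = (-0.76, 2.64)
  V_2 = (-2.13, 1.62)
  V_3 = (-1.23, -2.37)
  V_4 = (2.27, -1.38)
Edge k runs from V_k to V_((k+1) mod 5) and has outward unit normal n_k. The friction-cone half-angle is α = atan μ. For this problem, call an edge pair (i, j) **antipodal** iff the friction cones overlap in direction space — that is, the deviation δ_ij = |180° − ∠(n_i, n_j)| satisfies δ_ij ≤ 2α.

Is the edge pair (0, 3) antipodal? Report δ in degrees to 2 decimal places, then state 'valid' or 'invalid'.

α = atan 0.4 = 21.80°;  2α = 43.60°
edge 0: e_0 = (-2.38, +0.56);  n_0 = (+0.2290, +0.9734)
edge 3: e_3 = (+3.50, +0.99);  n_3 = (+0.2722, -0.9622)
∠(n_0, n_3) = 150.97°
δ = |180° − 150.97°| = 29.03°
29.03° ≤ 2α = 43.60°  →  valid

δ = 29.03°, valid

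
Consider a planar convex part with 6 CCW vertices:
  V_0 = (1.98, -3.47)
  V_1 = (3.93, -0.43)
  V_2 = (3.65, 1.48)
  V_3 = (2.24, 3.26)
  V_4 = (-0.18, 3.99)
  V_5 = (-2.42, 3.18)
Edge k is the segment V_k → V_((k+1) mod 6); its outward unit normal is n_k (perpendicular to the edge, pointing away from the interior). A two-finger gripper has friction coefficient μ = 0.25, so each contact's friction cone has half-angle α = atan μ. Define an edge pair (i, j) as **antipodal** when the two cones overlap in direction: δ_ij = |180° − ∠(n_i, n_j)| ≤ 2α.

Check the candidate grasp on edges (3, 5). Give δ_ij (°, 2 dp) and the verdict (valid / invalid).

δ = 39.72°, invalid

α = atan 0.25 = 14.04°;  2α = 28.07°
edge 3: e_3 = (-2.42, +0.73);  n_3 = (+0.2888, +0.9574)
edge 5: e_5 = (+4.40, -6.65);  n_5 = (-0.8340, -0.5518)
∠(n_3, n_5) = 140.28°
δ = |180° − 140.28°| = 39.72°
39.72° > 2α = 28.07°  →  invalid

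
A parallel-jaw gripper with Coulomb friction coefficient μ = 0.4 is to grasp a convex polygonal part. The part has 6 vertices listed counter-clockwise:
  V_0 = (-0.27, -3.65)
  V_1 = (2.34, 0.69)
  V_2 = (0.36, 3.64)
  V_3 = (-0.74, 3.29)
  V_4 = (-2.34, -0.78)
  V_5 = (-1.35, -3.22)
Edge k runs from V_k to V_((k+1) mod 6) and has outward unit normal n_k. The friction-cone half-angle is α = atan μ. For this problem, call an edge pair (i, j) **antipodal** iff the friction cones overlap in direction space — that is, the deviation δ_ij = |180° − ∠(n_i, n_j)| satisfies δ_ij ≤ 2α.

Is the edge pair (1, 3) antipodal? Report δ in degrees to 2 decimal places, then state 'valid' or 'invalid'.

δ = 55.33°, invalid

α = atan 0.4 = 21.80°;  2α = 43.60°
edge 1: e_1 = (-1.98, +2.95);  n_1 = (+0.8303, +0.5573)
edge 3: e_3 = (-1.60, -4.07);  n_3 = (-0.9307, +0.3659)
∠(n_1, n_3) = 124.67°
δ = |180° − 124.67°| = 55.33°
55.33° > 2α = 43.60°  →  invalid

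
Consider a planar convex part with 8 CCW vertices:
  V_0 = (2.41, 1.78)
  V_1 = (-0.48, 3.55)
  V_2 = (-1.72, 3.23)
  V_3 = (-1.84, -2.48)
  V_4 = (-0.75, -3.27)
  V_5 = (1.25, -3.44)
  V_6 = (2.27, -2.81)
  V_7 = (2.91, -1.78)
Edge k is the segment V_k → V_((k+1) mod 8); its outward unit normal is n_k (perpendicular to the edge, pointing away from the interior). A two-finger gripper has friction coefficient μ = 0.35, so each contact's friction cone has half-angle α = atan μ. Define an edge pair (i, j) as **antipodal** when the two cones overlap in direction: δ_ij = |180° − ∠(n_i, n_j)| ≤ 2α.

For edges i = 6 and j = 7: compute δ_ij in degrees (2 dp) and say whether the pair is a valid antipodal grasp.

δ = 140.15°, invalid

α = atan 0.35 = 19.29°;  2α = 38.58°
edge 6: e_6 = (+0.64, +1.03);  n_6 = (+0.8494, -0.5278)
edge 7: e_7 = (-0.50, +3.56);  n_7 = (+0.9903, +0.1391)
∠(n_6, n_7) = 39.85°
δ = |180° − 39.85°| = 140.15°
140.15° > 2α = 38.58°  →  invalid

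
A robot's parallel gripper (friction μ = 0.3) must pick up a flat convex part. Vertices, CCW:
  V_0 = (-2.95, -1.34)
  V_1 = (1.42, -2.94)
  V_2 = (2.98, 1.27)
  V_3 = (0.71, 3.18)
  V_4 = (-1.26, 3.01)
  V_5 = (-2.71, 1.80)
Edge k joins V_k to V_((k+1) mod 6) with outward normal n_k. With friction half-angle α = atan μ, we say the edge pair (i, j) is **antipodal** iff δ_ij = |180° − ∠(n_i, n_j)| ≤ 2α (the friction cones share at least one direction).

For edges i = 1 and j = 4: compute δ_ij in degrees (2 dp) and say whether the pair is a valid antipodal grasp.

δ = 29.82°, valid

α = atan 0.3 = 16.70°;  2α = 33.40°
edge 1: e_1 = (+1.56, +4.21);  n_1 = (+0.9377, -0.3475)
edge 4: e_4 = (-1.45, -1.21);  n_4 = (-0.6407, +0.7678)
∠(n_1, n_4) = 150.18°
δ = |180° − 150.18°| = 29.82°
29.82° ≤ 2α = 33.40°  →  valid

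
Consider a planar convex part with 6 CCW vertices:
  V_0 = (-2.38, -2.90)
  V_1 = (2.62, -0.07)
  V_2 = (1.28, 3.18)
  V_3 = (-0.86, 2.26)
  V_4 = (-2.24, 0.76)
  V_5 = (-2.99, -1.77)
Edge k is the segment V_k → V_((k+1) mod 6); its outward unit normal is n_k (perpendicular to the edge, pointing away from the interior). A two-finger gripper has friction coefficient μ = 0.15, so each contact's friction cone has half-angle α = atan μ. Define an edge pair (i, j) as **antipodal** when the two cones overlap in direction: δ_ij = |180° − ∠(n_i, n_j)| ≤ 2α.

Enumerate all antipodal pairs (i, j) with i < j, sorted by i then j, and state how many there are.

α = atan 0.15 = 8.53°;  2α = 17.06°
n_0 = (+0.4926, -0.8703)
n_1 = (+0.9245, +0.3812)
n_2 = (-0.3950, +0.9187)
n_3 = (-0.7359, +0.6771)
n_4 = (-0.9588, +0.2842)
n_5 = (-0.8800, -0.4750)
  (0,1): δ = 97.10°  ·
  (0,2): δ = 6.25°  ✓
  (0,3): δ = 17.88°  ·
  (0,4): δ = 43.98°  ·
  (0,5): δ = 88.85°  ·
  (1,2): δ = 89.14°  ·
  (1,3): δ = 65.02°  ·
  (1,4): δ = 38.92°  ·
  (1,5): δ = 5.95°  ✓
  (2,3): δ = 155.88°  ·
  (2,4): δ = 129.78°  ·
  (2,5): δ = 84.90°  ·
  (3,4): δ = 153.90°  ·
  (3,5): δ = 109.02°  ·
  (4,5): δ = 135.13°  ·
antipodal pairs: 2

count = 2; pairs: (0,2), (1,5)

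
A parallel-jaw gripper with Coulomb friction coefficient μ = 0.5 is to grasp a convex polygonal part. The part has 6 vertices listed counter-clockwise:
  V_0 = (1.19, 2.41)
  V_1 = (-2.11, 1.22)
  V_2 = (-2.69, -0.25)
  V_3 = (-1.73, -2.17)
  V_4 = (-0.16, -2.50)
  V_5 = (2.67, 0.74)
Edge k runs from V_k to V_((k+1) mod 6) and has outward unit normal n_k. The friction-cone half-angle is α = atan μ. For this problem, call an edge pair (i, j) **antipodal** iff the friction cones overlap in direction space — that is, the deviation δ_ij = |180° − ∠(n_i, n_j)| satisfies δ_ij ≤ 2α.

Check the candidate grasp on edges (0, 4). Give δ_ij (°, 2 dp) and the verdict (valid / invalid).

δ = 29.03°, valid

α = atan 0.5 = 26.57°;  2α = 53.13°
edge 0: e_0 = (-3.30, -1.19);  n_0 = (-0.3392, +0.9407)
edge 4: e_4 = (+2.83, +3.24);  n_4 = (+0.7532, -0.6578)
∠(n_0, n_4) = 150.97°
δ = |180° − 150.97°| = 29.03°
29.03° ≤ 2α = 53.13°  →  valid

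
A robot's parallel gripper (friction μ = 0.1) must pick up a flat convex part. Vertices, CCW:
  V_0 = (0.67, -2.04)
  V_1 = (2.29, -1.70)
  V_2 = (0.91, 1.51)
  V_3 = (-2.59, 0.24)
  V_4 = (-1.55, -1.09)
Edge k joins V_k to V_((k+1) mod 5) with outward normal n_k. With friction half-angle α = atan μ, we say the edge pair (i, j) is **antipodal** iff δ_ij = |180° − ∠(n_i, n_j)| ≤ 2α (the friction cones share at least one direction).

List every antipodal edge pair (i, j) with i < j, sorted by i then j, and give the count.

count = 1; pairs: (0,2)

α = atan 0.1 = 5.71°;  2α = 11.42°
n_0 = (+0.2054, -0.9787)
n_1 = (+0.9187, +0.3950)
n_2 = (-0.3411, +0.9400)
n_3 = (-0.7878, -0.6160)
n_4 = (-0.3934, -0.9194)
  (0,1): δ = 78.59°  ·
  (0,2): δ = 8.09°  ✓
  (0,3): δ = 116.17°  ·
  (0,4): δ = 144.98°  ·
  (1,2): δ = 93.32°  ·
  (1,3): δ = 14.76°  ·
  (1,4): δ = 43.57°  ·
  (2,3): δ = 71.92°  ·
  (2,4): δ = 43.11°  ·
  (3,4): δ = 151.19°  ·
antipodal pairs: 1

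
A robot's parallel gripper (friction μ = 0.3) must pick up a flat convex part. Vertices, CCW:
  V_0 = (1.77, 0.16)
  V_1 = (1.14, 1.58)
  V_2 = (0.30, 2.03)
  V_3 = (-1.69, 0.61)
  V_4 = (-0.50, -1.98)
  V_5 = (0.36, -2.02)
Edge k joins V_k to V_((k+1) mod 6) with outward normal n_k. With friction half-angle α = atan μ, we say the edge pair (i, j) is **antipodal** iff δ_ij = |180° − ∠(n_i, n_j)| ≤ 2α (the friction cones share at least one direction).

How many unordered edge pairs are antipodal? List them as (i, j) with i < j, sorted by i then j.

α = atan 0.3 = 16.70°;  2α = 33.40°
n_0 = (+0.9141, +0.4055)
n_1 = (+0.4722, +0.8815)
n_2 = (-0.5809, +0.8140)
n_3 = (-0.9087, -0.4175)
n_4 = (-0.0465, -0.9989)
n_5 = (+0.8397, -0.5431)
  (0,1): δ = 142.10°  ·
  (0,2): δ = 78.41°  ·
  (0,3): δ = 0.75°  ✓
  (0,4): δ = 63.41°  ·
  (0,5): δ = 123.18°  ·
  (1,2): δ = 116.31°  ·
  (1,3): δ = 37.14°  ·
  (1,4): δ = 25.52°  ✓
  (1,5): δ = 85.28°  ·
  (2,3): δ = 100.83°  ·
  (2,4): δ = 38.17°  ·
  (2,5): δ = 21.60°  ✓
  (3,4): δ = 117.34°  ·
  (3,5): δ = 57.57°  ·
  (4,5): δ = 120.23°  ·
antipodal pairs: 3

count = 3; pairs: (0,3), (1,4), (2,5)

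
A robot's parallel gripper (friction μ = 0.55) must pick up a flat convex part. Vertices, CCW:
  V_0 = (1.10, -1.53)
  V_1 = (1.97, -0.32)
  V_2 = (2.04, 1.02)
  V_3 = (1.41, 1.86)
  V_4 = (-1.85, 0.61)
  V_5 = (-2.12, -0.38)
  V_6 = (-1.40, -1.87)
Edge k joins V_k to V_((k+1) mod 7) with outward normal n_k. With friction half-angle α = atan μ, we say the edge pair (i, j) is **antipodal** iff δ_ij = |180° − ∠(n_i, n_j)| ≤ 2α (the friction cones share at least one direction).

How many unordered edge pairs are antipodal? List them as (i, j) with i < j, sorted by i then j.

α = atan 0.55 = 28.81°;  2α = 57.62°
n_0 = (+0.8119, -0.5838)
n_1 = (+0.9986, -0.0522)
n_2 = (+0.8000, +0.6000)
n_3 = (-0.3580, +0.9337)
n_4 = (-0.9648, +0.2631)
n_5 = (-0.9004, -0.4351)
n_6 = (+0.1348, -0.9909)
  (0,1): δ = 147.27°  ·
  (0,2): δ = 107.41°  ·
  (0,3): δ = 33.30°  ✓
  (0,4): δ = 20.46°  ✓
  (0,5): δ = 61.51°  ·
  (0,6): δ = 133.46°  ·
  (1,2): δ = 140.14°  ·
  (1,3): δ = 66.03°  ·
  (1,4): δ = 12.26°  ✓
  (1,5): δ = 28.78°  ✓
  (1,6): δ = 100.74°  ·
  (2,3): δ = 105.89°  ·
  (2,4): δ = 52.13°  ✓
  (2,5): δ = 11.08°  ✓
  (2,6): δ = 60.87°  ·
  (3,4): δ = 126.23°  ·
  (3,5): δ = 85.19°  ·
  (3,6): δ = 13.23°  ✓
  (4,5): δ = 138.95°  ·
  (4,6): δ = 67.00°  ·
  (5,6): δ = 108.05°  ·
antipodal pairs: 7

count = 7; pairs: (0,3), (0,4), (1,4), (1,5), (2,4), (2,5), (3,6)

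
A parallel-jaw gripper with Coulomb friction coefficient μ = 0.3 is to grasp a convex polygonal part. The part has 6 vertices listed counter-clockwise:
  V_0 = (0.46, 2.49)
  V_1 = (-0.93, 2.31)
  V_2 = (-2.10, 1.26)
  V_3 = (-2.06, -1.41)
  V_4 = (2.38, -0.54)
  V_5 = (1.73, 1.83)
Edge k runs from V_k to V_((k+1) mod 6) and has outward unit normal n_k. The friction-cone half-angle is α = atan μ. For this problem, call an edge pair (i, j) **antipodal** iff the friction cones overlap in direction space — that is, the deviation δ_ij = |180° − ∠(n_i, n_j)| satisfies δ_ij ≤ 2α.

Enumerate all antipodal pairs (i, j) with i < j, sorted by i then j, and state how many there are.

α = atan 0.3 = 16.70°;  2α = 33.40°
n_0 = (-0.1284, +0.9917)
n_1 = (-0.6679, +0.7442)
n_2 = (-0.9999, -0.0150)
n_3 = (+0.1923, -0.9813)
n_4 = (+0.9644, +0.2645)
n_5 = (+0.4611, +0.8873)
  (0,1): δ = 145.47°  ·
  (0,2): δ = 96.52°  ·
  (0,3): δ = 3.71°  ✓
  (0,4): δ = 97.96°  ·
  (0,5): δ = 145.16°  ·
  (1,2): δ = 131.05°  ·
  (1,3): δ = 30.82°  ✓
  (1,4): δ = 63.43°  ·
  (1,5): δ = 110.63°  ·
  (2,3): δ = 79.77°  ·
  (2,4): δ = 14.48°  ✓
  (2,5): δ = 61.68°  ·
  (3,4): δ = 85.75°  ·
  (3,5): δ = 38.55°  ·
  (4,5): δ = 132.80°  ·
antipodal pairs: 3

count = 3; pairs: (0,3), (1,3), (2,4)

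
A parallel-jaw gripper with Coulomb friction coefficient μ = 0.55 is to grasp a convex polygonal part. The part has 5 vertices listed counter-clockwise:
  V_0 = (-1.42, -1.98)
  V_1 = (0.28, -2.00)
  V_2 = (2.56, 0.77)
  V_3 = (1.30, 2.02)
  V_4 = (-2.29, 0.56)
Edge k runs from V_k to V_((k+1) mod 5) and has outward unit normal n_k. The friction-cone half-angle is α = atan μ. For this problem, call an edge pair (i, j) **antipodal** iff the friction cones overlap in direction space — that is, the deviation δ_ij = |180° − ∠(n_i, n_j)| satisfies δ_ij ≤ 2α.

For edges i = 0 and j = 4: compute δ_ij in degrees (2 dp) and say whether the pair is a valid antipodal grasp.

δ = 109.58°, invalid

α = atan 0.55 = 28.81°;  2α = 57.62°
edge 0: e_0 = (+1.70, -0.02);  n_0 = (-0.0118, -0.9999)
edge 4: e_4 = (+0.87, -2.54);  n_4 = (-0.9460, -0.3240)
∠(n_0, n_4) = 70.42°
δ = |180° − 70.42°| = 109.58°
109.58° > 2α = 57.62°  →  invalid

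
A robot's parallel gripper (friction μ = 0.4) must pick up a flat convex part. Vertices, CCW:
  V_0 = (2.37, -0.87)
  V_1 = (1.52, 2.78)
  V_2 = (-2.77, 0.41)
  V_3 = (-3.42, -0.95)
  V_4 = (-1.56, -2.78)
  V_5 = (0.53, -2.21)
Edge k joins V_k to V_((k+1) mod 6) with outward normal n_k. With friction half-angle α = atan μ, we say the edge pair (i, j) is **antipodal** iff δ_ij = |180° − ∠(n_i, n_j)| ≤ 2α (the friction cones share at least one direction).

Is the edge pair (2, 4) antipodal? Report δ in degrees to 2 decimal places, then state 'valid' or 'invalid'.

δ = 49.20°, invalid

α = atan 0.4 = 21.80°;  2α = 43.60°
edge 2: e_2 = (-0.65, -1.36);  n_2 = (-0.9022, +0.4312)
edge 4: e_4 = (+2.09, +0.57);  n_4 = (+0.2631, -0.9648)
∠(n_2, n_4) = 130.80°
δ = |180° − 130.80°| = 49.20°
49.20° > 2α = 43.60°  →  invalid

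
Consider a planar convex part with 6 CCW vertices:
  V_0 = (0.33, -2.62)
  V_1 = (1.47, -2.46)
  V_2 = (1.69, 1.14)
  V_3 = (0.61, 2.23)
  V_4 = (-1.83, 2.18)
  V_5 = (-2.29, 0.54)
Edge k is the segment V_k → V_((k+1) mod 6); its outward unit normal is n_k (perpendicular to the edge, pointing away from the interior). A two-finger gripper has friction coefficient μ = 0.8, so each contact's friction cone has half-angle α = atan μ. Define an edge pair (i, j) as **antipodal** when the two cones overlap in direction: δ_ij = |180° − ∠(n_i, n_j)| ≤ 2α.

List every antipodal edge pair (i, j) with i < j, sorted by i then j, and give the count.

α = atan 0.8 = 38.66°;  2α = 77.32°
n_0 = (+0.1390, -0.9903)
n_1 = (+0.9981, -0.0610)
n_2 = (+0.7104, +0.7038)
n_3 = (-0.0205, +0.9998)
n_4 = (-0.9628, +0.2701)
n_5 = (-0.7698, -0.6383)
  (0,1): δ = 101.49°  ·
  (0,2): δ = 53.25°  ✓
  (0,3): δ = 6.82°  ✓
  (0,4): δ = 66.34°  ✓
  (0,5): δ = 121.67°  ·
  (1,2): δ = 131.77°  ·
  (1,3): δ = 85.33°  ·
  (1,4): δ = 12.17°  ✓
  (1,5): δ = 43.16°  ✓
  (2,3): δ = 133.56°  ·
  (2,4): δ = 60.40°  ✓
  (2,5): δ = 5.07°  ✓
  (3,4): δ = 106.84°  ·
  (3,5): δ = 51.51°  ✓
  (4,5): δ = 124.67°  ·
antipodal pairs: 8

count = 8; pairs: (0,2), (0,3), (0,4), (1,4), (1,5), (2,4), (2,5), (3,5)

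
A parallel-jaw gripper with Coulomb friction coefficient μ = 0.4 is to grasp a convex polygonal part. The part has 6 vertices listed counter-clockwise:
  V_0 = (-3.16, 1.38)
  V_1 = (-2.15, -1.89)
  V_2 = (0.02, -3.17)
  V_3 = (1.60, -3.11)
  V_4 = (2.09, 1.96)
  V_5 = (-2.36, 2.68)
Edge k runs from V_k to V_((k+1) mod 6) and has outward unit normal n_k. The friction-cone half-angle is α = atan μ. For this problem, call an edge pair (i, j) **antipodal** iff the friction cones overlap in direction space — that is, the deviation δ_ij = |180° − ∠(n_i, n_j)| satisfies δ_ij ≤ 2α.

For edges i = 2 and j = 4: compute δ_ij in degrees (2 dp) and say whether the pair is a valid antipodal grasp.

δ = 11.37°, valid

α = atan 0.4 = 21.80°;  2α = 43.60°
edge 2: e_2 = (+1.58, +0.06);  n_2 = (+0.0379, -0.9993)
edge 4: e_4 = (-4.45, +0.72);  n_4 = (+0.1597, +0.9872)
∠(n_2, n_4) = 168.63°
δ = |180° − 168.63°| = 11.37°
11.37° ≤ 2α = 43.60°  →  valid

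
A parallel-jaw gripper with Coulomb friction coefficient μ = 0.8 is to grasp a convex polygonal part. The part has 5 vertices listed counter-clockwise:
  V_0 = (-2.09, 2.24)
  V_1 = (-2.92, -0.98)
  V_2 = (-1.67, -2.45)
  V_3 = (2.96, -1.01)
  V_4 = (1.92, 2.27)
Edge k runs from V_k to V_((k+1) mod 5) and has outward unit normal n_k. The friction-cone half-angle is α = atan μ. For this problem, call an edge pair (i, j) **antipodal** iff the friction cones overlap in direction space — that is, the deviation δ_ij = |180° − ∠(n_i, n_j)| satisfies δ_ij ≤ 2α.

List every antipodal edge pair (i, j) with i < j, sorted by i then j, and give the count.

α = atan 0.8 = 38.66°;  2α = 77.32°
n_0 = (-0.9683, +0.2496)
n_1 = (-0.7618, -0.6478)
n_2 = (+0.2970, -0.9549)
n_3 = (+0.9532, +0.3022)
n_4 = (-0.0075, +1.0000)
  (0,1): δ = 125.17°  ·
  (0,2): δ = 58.27°  ✓
  (0,3): δ = 32.05°  ✓
  (0,4): δ = 104.88°  ·
  (1,2): δ = 113.10°  ·
  (1,3): δ = 22.78°  ✓
  (1,4): δ = 50.05°  ✓
  (2,3): δ = 89.68°  ·
  (2,4): δ = 16.85°  ✓
  (3,4): δ = 107.16°  ·
antipodal pairs: 5

count = 5; pairs: (0,2), (0,3), (1,3), (1,4), (2,4)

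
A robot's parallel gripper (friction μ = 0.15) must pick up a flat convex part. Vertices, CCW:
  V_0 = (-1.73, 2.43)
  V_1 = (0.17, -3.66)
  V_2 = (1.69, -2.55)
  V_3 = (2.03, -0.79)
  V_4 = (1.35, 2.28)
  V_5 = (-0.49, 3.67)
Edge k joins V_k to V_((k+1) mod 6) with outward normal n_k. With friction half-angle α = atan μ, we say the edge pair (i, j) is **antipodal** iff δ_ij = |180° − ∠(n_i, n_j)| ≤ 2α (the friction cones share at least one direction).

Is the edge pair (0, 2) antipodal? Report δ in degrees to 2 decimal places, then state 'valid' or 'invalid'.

α = atan 0.15 = 8.53°;  2α = 17.06°
edge 0: e_0 = (+1.90, -6.09);  n_0 = (-0.9546, -0.2978)
edge 2: e_2 = (+0.34, +1.76);  n_2 = (+0.9818, -0.1897)
∠(n_0, n_2) = 151.74°
δ = |180° − 151.74°| = 28.26°
28.26° > 2α = 17.06°  →  invalid

δ = 28.26°, invalid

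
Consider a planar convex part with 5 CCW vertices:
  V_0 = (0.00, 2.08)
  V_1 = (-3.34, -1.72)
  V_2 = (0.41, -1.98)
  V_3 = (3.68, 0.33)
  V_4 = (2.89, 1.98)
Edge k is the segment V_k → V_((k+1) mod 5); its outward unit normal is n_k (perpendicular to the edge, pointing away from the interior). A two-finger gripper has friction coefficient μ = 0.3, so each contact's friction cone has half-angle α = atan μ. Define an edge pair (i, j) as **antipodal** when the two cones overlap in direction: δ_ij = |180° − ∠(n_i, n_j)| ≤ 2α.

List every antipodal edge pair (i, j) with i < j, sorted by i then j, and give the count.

α = atan 0.3 = 16.70°;  2α = 33.40°
n_0 = (-0.7511, +0.6602)
n_1 = (-0.0692, -0.9976)
n_2 = (+0.5770, -0.8168)
n_3 = (+0.9019, +0.4318)
n_4 = (+0.0346, +0.9994)
  (0,1): δ = 52.65°  ·
  (0,2): δ = 13.45°  ✓
  (0,3): δ = 66.90°  ·
  (0,4): δ = 129.33°  ·
  (1,2): δ = 140.80°  ·
  (1,3): δ = 60.45°  ·
  (1,4): δ = 1.98°  ✓
  (2,3): δ = 99.65°  ·
  (2,4): δ = 37.22°  ·
  (3,4): δ = 117.57°  ·
antipodal pairs: 2

count = 2; pairs: (0,2), (1,4)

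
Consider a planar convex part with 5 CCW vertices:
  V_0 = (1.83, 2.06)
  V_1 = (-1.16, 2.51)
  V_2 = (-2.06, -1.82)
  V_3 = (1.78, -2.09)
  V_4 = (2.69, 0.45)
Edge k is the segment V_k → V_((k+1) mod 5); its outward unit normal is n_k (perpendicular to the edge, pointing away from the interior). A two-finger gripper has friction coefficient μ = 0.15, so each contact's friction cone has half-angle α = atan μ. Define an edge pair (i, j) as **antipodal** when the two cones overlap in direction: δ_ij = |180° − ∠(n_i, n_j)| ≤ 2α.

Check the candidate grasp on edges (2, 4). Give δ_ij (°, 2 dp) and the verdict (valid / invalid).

δ = 57.87°, invalid

α = atan 0.15 = 8.53°;  2α = 17.06°
edge 2: e_2 = (+3.84, -0.27);  n_2 = (-0.0701, -0.9975)
edge 4: e_4 = (-0.86, +1.61);  n_4 = (+0.8820, +0.4712)
∠(n_2, n_4) = 122.13°
δ = |180° − 122.13°| = 57.87°
57.87° > 2α = 17.06°  →  invalid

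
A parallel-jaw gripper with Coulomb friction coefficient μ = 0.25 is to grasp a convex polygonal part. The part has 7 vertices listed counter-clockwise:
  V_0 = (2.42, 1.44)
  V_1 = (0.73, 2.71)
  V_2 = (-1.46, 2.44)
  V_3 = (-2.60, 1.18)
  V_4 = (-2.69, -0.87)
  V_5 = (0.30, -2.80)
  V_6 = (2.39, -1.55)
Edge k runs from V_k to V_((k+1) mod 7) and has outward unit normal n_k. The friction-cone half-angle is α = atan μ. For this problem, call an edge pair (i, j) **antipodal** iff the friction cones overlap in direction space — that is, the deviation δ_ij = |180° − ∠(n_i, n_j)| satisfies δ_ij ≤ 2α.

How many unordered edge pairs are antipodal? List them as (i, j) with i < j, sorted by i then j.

count = 4; pairs: (0,4), (1,5), (2,5), (3,6)

α = atan 0.25 = 14.04°;  2α = 28.07°
n_0 = (+0.6008, +0.7994)
n_1 = (-0.1224, +0.9925)
n_2 = (-0.7415, +0.6709)
n_3 = (-0.9990, +0.0439)
n_4 = (-0.5423, -0.8402)
n_5 = (+0.5133, -0.8582)
n_6 = (+0.9999, -0.0100)
  (0,1): δ = 136.05°  ·
  (0,2): δ = 95.21°  ·
  (0,3): δ = 55.59°  ·
  (0,4): δ = 4.08°  ✓
  (0,5): δ = 67.81°  ·
  (0,6): δ = 126.35°  ·
  (1,2): δ = 139.17°  ·
  (1,3): δ = 99.54°  ·
  (1,4): δ = 39.87°  ·
  (1,5): δ = 23.85°  ✓
  (1,6): δ = 82.40°  ·
  (2,3): δ = 140.38°  ·
  (2,4): δ = 80.70°  ·
  (2,5): δ = 16.98°  ✓
  (2,6): δ = 41.56°  ·
  (3,4): δ = 120.33°  ·
  (3,5): δ = 56.60°  ·
  (3,6): δ = 1.94°  ✓
  (4,5): δ = 116.28°  ·
  (4,6): δ = 57.73°  ·
  (5,6): δ = 121.46°  ·
antipodal pairs: 4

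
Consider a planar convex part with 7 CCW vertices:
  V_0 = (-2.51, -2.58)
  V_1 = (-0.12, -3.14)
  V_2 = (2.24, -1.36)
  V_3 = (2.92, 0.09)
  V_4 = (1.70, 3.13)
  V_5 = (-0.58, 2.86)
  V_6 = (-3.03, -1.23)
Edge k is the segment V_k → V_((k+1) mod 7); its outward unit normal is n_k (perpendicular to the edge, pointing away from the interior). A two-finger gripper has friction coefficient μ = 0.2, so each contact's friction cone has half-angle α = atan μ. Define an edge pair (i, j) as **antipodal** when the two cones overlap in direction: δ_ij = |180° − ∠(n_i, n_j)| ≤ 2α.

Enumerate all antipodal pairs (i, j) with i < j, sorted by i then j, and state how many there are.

α = atan 0.2 = 11.31°;  2α = 22.62°
n_0 = (-0.2281, -0.9736)
n_1 = (+0.6022, -0.7984)
n_2 = (+0.9054, -0.4246)
n_3 = (+0.9281, +0.3724)
n_4 = (-0.1176, +0.9931)
n_5 = (-0.8579, +0.5139)
n_6 = (-0.9332, -0.3594)
  (0,1): δ = 129.79°  ·
  (0,2): δ = 101.94°  ·
  (0,3): δ = 54.95°  ·
  (0,4): δ = 19.94°  ✓
  (0,5): δ = 72.26°  ·
  (0,6): δ = 124.25°  ·
  (1,2): δ = 152.15°  ·
  (1,3): δ = 105.16°  ·
  (1,4): δ = 30.27°  ·
  (1,5): δ = 22.05°  ✓
  (1,6): δ = 74.04°  ·
  (2,3): δ = 133.01°  ·
  (2,4): δ = 58.12°  ·
  (2,5): δ = 5.80°  ✓
  (2,6): δ = 46.19°  ·
  (3,4): δ = 105.11°  ·
  (3,5): δ = 52.79°  ·
  (3,6): δ = 0.80°  ✓
  (4,5): δ = 127.68°  ·
  (4,6): δ = 75.69°  ·
  (5,6): δ = 128.01°  ·
antipodal pairs: 4

count = 4; pairs: (0,4), (1,5), (2,5), (3,6)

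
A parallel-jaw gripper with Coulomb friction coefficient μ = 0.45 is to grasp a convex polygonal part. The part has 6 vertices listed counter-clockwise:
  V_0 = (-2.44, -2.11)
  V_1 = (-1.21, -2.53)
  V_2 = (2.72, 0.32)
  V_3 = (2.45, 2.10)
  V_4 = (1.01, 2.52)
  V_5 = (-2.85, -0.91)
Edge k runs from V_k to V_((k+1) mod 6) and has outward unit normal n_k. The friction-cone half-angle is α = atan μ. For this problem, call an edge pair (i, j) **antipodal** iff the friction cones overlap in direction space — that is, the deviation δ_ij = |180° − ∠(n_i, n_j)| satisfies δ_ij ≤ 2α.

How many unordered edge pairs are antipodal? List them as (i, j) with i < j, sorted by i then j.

α = atan 0.45 = 24.23°;  2α = 48.46°
n_0 = (-0.3231, -0.9463)
n_1 = (+0.5871, -0.8095)
n_2 = (+0.9887, +0.1500)
n_3 = (+0.2800, +0.9600)
n_4 = (-0.6642, +0.7475)
n_5 = (-0.9463, -0.3233)
  (0,1): δ = 125.20°  ·
  (0,2): δ = 62.52°  ·
  (0,3): δ = 2.59°  ✓
  (0,4): δ = 60.48°  ·
  (0,5): δ = 127.72°  ·
  (1,2): δ = 117.32°  ·
  (1,3): δ = 52.21°  ·
  (1,4): δ = 5.68°  ✓
  (1,5): δ = 72.91°  ·
  (2,3): δ = 114.89°  ·
  (2,4): δ = 57.00°  ·
  (2,5): δ = 10.24°  ✓
  (3,4): δ = 122.12°  ·
  (3,5): δ = 54.88°  ·
  (4,5): δ = 112.76°  ·
antipodal pairs: 3

count = 3; pairs: (0,3), (1,4), (2,5)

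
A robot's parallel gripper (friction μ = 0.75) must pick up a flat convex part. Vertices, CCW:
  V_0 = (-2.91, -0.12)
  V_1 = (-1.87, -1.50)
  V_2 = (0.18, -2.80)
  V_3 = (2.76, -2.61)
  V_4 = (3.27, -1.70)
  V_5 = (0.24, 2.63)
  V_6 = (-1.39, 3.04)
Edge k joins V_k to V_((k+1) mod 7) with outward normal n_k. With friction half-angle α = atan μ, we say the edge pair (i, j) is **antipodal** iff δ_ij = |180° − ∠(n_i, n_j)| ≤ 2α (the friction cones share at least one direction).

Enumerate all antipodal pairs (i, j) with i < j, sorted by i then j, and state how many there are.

α = atan 0.75 = 36.87°;  2α = 73.74°
n_0 = (-0.7986, -0.6019)
n_1 = (-0.5355, -0.8445)
n_2 = (+0.0734, -0.9973)
n_3 = (+0.8723, -0.4889)
n_4 = (+0.8193, +0.5733)
n_5 = (+0.2439, +0.9698)
n_6 = (-0.9012, +0.4335)
  (0,1): δ = 159.38°  ·
  (0,2): δ = 122.79°  ·
  (0,3): δ = 66.27°  ✓
  (0,4): δ = 2.02°  ✓
  (0,5): δ = 38.88°  ✓
  (0,6): δ = 117.31°  ·
  (1,2): δ = 143.41°  ·
  (1,3): δ = 86.89°  ·
  (1,4): δ = 22.64°  ✓
  (1,5): δ = 18.26°  ✓
  (1,6): δ = 96.69°  ·
  (2,3): δ = 123.48°  ·
  (2,4): δ = 59.23°  ✓
  (2,5): δ = 18.33°  ✓
  (2,6): δ = 60.10°  ✓
  (3,4): δ = 115.75°  ·
  (3,5): δ = 74.85°  ·
  (3,6): δ = 3.58°  ✓
  (4,5): δ = 139.10°  ·
  (4,6): δ = 60.67°  ✓
  (5,6): δ = 101.57°  ·
antipodal pairs: 10

count = 10; pairs: (0,3), (0,4), (0,5), (1,4), (1,5), (2,4), (2,5), (2,6), (3,6), (4,6)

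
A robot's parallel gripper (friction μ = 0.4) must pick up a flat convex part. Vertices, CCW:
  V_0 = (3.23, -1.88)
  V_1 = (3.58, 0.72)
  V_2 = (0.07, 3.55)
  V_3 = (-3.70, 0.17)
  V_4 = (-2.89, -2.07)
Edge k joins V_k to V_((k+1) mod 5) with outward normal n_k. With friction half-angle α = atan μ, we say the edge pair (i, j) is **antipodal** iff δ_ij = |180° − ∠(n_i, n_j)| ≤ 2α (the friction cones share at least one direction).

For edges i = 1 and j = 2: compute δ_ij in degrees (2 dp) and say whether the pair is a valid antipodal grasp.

δ = 99.24°, invalid

α = atan 0.4 = 21.80°;  2α = 43.60°
edge 1: e_1 = (-3.51, +2.83);  n_1 = (+0.6277, +0.7785)
edge 2: e_2 = (-3.77, -3.38);  n_2 = (-0.6675, +0.7446)
∠(n_1, n_2) = 80.76°
δ = |180° − 80.76°| = 99.24°
99.24° > 2α = 43.60°  →  invalid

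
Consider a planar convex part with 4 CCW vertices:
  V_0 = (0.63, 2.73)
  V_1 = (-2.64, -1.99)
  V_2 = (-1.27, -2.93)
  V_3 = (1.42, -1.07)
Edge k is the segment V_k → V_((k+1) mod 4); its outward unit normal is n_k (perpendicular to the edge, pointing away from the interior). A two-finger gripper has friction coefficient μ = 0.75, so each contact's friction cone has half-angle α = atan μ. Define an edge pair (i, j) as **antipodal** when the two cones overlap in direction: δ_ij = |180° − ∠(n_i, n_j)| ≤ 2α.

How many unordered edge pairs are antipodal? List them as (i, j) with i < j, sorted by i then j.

count = 3; pairs: (0,2), (0,3), (1,3)

α = atan 0.75 = 36.87°;  2α = 73.74°
n_0 = (-0.8220, +0.5695)
n_1 = (-0.5658, -0.8246)
n_2 = (+0.5687, -0.8225)
n_3 = (+0.9791, +0.2035)
  (0,1): δ = 89.74°  ·
  (0,2): δ = 20.62°  ✓
  (0,3): δ = 46.46°  ✓
  (1,2): δ = 110.88°  ·
  (1,3): δ = 43.80°  ✓
  (2,3): δ = 112.92°  ·
antipodal pairs: 3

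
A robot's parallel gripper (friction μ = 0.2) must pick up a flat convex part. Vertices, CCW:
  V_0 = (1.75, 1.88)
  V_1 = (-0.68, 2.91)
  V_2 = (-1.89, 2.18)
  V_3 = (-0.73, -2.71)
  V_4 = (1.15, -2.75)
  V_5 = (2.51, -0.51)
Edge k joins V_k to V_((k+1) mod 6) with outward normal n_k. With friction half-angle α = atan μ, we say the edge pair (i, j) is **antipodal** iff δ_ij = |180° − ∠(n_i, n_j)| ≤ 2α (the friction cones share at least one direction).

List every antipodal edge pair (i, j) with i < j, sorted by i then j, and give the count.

α = atan 0.2 = 11.31°;  2α = 22.62°
n_0 = (+0.3903, +0.9207)
n_1 = (-0.5166, +0.8562)
n_2 = (-0.9730, -0.2308)
n_3 = (-0.0213, -0.9998)
n_4 = (+0.8548, -0.5190)
n_5 = (+0.9530, +0.3030)
  (0,1): δ = 125.93°  ·
  (0,2): δ = 53.68°  ·
  (0,3): δ = 21.75°  ✓
  (0,4): δ = 81.71°  ·
  (0,5): δ = 130.61°  ·
  (1,2): δ = 107.76°  ·
  (1,3): δ = 32.32°  ·
  (1,4): δ = 27.63°  ·
  (1,5): δ = 76.54°  ·
  (2,3): δ = 104.56°  ·
  (2,4): δ = 44.61°  ·
  (2,5): δ = 4.30°  ✓
  (3,4): δ = 120.04°  ·
  (3,5): δ = 71.14°  ·
  (4,5): δ = 131.10°  ·
antipodal pairs: 2

count = 2; pairs: (0,3), (2,5)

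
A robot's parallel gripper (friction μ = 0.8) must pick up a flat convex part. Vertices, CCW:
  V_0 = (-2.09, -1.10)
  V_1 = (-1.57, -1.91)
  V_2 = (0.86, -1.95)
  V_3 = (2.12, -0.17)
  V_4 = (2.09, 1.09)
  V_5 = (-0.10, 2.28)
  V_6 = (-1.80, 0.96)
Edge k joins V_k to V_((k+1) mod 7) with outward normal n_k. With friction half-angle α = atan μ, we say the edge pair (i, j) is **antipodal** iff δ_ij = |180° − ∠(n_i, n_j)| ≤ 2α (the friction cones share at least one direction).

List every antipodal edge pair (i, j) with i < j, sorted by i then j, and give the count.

α = atan 0.8 = 38.66°;  2α = 77.32°
n_0 = (-0.8415, -0.5402)
n_1 = (-0.0165, -0.9999)
n_2 = (+0.8162, -0.5778)
n_3 = (+0.9997, +0.0238)
n_4 = (+0.4774, +0.8787)
n_5 = (-0.6133, +0.7899)
n_6 = (-0.9902, +0.1394)
  (0,1): δ = 123.64°  ·
  (0,2): δ = 67.99°  ✓
  (0,3): δ = 31.34°  ✓
  (0,4): δ = 28.78°  ✓
  (0,5): δ = 95.13°  ·
  (0,6): δ = 139.29°  ·
  (1,2): δ = 124.35°  ·
  (1,3): δ = 87.69°  ·
  (1,4): δ = 27.58°  ✓
  (1,5): δ = 38.77°  ✓
  (1,6): δ = 82.93°  ·
  (2,3): δ = 143.34°  ·
  (2,4): δ = 83.23°  ·
  (2,5): δ = 16.88°  ✓
  (2,6): δ = 27.28°  ✓
  (3,4): δ = 119.88°  ·
  (3,5): δ = 53.54°  ✓
  (3,6): δ = 9.38°  ✓
  (4,5): δ = 113.65°  ·
  (4,6): δ = 69.49°  ✓
  (5,6): δ = 135.84°  ·
antipodal pairs: 10

count = 10; pairs: (0,2), (0,3), (0,4), (1,4), (1,5), (2,5), (2,6), (3,5), (3,6), (4,6)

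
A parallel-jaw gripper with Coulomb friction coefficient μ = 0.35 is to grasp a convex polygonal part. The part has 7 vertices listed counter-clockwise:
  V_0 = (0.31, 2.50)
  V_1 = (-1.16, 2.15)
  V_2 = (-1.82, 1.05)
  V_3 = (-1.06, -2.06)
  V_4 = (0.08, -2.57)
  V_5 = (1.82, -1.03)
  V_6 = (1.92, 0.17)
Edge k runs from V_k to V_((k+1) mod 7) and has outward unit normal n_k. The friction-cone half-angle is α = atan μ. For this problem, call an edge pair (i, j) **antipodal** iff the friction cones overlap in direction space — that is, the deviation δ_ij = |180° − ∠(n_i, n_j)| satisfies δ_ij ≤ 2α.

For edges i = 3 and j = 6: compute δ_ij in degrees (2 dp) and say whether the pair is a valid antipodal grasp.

δ = 31.25°, valid

α = atan 0.35 = 19.29°;  2α = 38.58°
edge 3: e_3 = (+1.14, -0.51);  n_3 = (-0.4084, -0.9128)
edge 6: e_6 = (-1.61, +2.33);  n_6 = (+0.8227, +0.5685)
∠(n_3, n_6) = 148.75°
δ = |180° − 148.75°| = 31.25°
31.25° ≤ 2α = 38.58°  →  valid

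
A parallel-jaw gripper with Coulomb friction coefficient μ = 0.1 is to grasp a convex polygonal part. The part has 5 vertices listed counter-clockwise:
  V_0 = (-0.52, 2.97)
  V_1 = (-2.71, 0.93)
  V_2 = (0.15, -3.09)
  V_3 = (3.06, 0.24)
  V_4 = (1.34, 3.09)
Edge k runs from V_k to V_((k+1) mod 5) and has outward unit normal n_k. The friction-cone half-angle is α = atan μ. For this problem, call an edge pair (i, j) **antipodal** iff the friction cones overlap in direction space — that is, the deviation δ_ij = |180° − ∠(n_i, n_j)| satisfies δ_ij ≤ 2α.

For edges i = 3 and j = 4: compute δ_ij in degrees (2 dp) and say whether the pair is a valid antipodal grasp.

δ = 117.42°, invalid

α = atan 0.1 = 5.71°;  2α = 11.42°
edge 3: e_3 = (-1.72, +2.85);  n_3 = (+0.8562, +0.5167)
edge 4: e_4 = (-1.86, -0.12);  n_4 = (-0.0644, +0.9979)
∠(n_3, n_4) = 62.58°
δ = |180° − 62.58°| = 117.42°
117.42° > 2α = 11.42°  →  invalid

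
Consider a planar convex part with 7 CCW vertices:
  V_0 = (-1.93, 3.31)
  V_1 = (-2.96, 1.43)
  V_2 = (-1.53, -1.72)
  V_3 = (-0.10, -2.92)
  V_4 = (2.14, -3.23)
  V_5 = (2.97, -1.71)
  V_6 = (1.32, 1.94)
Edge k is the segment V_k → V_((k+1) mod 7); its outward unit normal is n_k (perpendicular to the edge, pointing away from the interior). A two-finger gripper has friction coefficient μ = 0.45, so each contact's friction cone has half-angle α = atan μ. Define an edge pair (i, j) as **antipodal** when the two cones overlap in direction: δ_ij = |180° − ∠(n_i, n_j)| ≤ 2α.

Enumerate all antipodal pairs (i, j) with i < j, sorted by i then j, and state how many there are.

count = 6; pairs: (0,4), (1,5), (1,6), (2,5), (2,6), (3,6)

α = atan 0.45 = 24.23°;  2α = 48.46°
n_0 = (-0.8770, +0.4805)
n_1 = (-0.9106, -0.4134)
n_2 = (-0.6428, -0.7660)
n_3 = (-0.1371, -0.9906)
n_4 = (+0.8777, -0.4793)
n_5 = (+0.9112, +0.4119)
n_6 = (+0.3884, +0.9215)
  (0,1): δ = 126.87°  ·
  (0,2): δ = 101.28°  ·
  (0,3): δ = 69.16°  ·
  (0,4): δ = 0.08°  ✓
  (0,5): δ = 53.04°  ·
  (0,6): δ = 95.86°  ·
  (1,2): δ = 154.42°  ·
  (1,3): δ = 122.30°  ·
  (1,4): δ = 53.05°  ·
  (1,5): δ = 0.09°  ✓
  (1,6): δ = 42.73°  ✓
  (2,3): δ = 147.88°  ·
  (2,4): δ = 78.63°  ·
  (2,5): δ = 25.67°  ✓
  (2,6): δ = 17.14°  ✓
  (3,4): δ = 110.76°  ·
  (3,5): δ = 57.80°  ·
  (3,6): δ = 14.98°  ✓
  (4,5): δ = 127.04°  ·
  (4,6): δ = 84.22°  ·
  (5,6): δ = 137.18°  ·
antipodal pairs: 6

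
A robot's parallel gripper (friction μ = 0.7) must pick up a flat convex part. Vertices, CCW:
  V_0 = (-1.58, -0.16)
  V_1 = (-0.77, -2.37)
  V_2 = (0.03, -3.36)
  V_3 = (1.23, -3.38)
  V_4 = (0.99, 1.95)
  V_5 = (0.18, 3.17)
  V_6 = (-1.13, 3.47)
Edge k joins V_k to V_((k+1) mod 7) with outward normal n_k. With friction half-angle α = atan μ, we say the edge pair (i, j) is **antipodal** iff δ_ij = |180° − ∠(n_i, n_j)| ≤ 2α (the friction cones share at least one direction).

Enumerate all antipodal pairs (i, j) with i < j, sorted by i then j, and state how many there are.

α = atan 0.7 = 34.99°;  2α = 69.98°
n_0 = (-0.9389, -0.3441)
n_1 = (-0.7778, -0.6285)
n_2 = (-0.0167, -0.9999)
n_3 = (+0.9990, +0.0450)
n_4 = (+0.8331, +0.5531)
n_5 = (+0.2232, +0.9748)
n_6 = (-0.9924, +0.1230)
  (0,1): δ = 161.19°  ·
  (0,2): δ = 111.08°  ·
  (0,3): δ = 17.55°  ✓
  (0,4): δ = 13.45°  ✓
  (0,5): δ = 56.97°  ✓
  (0,6): δ = 152.80°  ·
  (1,2): δ = 129.90°  ·
  (1,3): δ = 36.36°  ✓
  (1,4): δ = 5.36°  ✓
  (1,5): δ = 38.16°  ✓
  (1,6): δ = 133.99°  ·
  (2,3): δ = 86.47°  ·
  (2,4): δ = 55.46°  ✓
  (2,5): δ = 11.94°  ✓
  (2,6): δ = 83.89°  ·
  (3,4): δ = 149.00°  ·
  (3,5): δ = 105.48°  ·
  (3,6): δ = 9.64°  ✓
  (4,5): δ = 136.48°  ·
  (4,6): δ = 40.65°  ✓
  (5,6): δ = 84.17°  ·
antipodal pairs: 10

count = 10; pairs: (0,3), (0,4), (0,5), (1,3), (1,4), (1,5), (2,4), (2,5), (3,6), (4,6)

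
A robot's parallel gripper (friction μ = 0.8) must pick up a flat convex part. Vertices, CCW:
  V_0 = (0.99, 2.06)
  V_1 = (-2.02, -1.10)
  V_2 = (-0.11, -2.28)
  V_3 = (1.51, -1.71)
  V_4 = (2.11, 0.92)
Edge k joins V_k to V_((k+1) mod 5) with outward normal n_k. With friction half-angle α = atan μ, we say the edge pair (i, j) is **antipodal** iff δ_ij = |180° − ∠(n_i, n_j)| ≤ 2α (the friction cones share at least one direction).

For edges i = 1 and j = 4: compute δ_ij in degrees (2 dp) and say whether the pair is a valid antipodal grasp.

α = atan 0.8 = 38.66°;  2α = 77.32°
edge 1: e_1 = (+1.91, -1.18);  n_1 = (-0.5256, -0.8507)
edge 4: e_4 = (-1.12, +1.14);  n_4 = (+0.7133, +0.7008)
∠(n_1, n_4) = 166.20°
δ = |180° − 166.20°| = 13.80°
13.80° ≤ 2α = 77.32°  →  valid

δ = 13.80°, valid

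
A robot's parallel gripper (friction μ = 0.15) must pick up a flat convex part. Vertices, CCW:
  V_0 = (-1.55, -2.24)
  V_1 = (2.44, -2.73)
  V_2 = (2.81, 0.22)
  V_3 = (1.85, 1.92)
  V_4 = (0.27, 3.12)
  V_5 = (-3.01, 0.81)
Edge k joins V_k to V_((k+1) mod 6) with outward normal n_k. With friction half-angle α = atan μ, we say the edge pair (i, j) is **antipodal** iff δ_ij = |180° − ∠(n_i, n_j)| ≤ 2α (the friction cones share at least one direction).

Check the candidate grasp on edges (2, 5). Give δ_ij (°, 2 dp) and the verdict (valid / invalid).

α = atan 0.15 = 8.53°;  2α = 17.06°
edge 2: e_2 = (-0.96, +1.70);  n_2 = (+0.8708, +0.4917)
edge 5: e_5 = (+1.46, -3.05);  n_5 = (-0.9020, -0.4318)
∠(n_2, n_5) = 176.13°
δ = |180° − 176.13°| = 3.87°
3.87° ≤ 2α = 17.06°  →  valid

δ = 3.87°, valid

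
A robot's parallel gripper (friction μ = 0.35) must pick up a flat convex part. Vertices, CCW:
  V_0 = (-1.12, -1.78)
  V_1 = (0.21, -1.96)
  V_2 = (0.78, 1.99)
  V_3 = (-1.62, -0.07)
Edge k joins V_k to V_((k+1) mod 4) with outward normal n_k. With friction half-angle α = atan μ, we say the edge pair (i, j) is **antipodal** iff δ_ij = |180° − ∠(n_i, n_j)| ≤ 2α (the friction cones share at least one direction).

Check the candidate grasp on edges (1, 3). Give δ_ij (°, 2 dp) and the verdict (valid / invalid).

δ = 24.51°, valid

α = atan 0.35 = 19.29°;  2α = 38.58°
edge 1: e_1 = (+0.57, +3.95);  n_1 = (+0.9897, -0.1428)
edge 3: e_3 = (+0.50, -1.71);  n_3 = (-0.9598, -0.2806)
∠(n_1, n_3) = 155.49°
δ = |180° − 155.49°| = 24.51°
24.51° ≤ 2α = 38.58°  →  valid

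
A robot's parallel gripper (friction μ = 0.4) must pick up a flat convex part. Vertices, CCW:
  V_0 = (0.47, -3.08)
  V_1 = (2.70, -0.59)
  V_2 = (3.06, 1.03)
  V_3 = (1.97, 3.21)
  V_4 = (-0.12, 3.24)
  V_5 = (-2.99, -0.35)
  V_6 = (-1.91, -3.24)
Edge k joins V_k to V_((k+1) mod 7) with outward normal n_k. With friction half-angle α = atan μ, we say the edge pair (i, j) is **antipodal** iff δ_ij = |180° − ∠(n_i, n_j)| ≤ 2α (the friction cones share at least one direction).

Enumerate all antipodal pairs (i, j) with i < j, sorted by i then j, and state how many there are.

α = atan 0.4 = 21.80°;  2α = 43.60°
n_0 = (+0.7449, -0.6671)
n_1 = (+0.9762, -0.2169)
n_2 = (+0.8944, +0.4472)
n_3 = (+0.0144, +0.9999)
n_4 = (-0.7811, +0.6244)
n_5 = (-0.9367, -0.3501)
n_6 = (+0.0671, -0.9977)
  (0,1): δ = 150.68°  ·
  (0,2): δ = 111.59°  ·
  (0,3): δ = 48.98°  ·
  (0,4): δ = 3.21°  ✓
  (0,5): δ = 62.34°  ·
  (0,6): δ = 135.69°  ·
  (1,2): δ = 140.91°  ·
  (1,3): δ = 78.29°  ·
  (1,4): δ = 26.11°  ✓
  (1,5): δ = 33.02°  ✓
  (1,6): δ = 106.37°  ·
  (2,3): δ = 117.39°  ·
  (2,4): δ = 65.21°  ·
  (2,5): δ = 6.07°  ✓
  (2,6): δ = 67.28°  ·
  (3,4): δ = 127.82°  ·
  (3,5): δ = 68.69°  ·
  (3,6): δ = 4.67°  ✓
  (4,5): δ = 120.87°  ·
  (4,6): δ = 47.51°  ·
  (5,6): δ = 106.64°  ·
antipodal pairs: 5

count = 5; pairs: (0,4), (1,4), (1,5), (2,5), (3,6)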